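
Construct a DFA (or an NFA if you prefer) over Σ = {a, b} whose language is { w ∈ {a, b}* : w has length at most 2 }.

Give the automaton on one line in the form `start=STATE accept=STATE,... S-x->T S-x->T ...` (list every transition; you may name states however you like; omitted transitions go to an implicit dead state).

start=S0 accept=S0,S1,S2 S0-a->S1 S0-b->S1 S1-a->S2 S1-b->S2 S2-a->S3 S2-b->S3 S3-a->S3 S3-b->S3

Count input length up to 3: every symbol moves from S0 toward S3, which means 'more than 2' and absorbs. Accept from {S0, S1, S2}.
With 4 states:
        a   b  
>* S0   S1  S1 
 * S1   S2  S2 
 * S2   S3  S3 
   S3   S3  S3 
(> = start, * = accepting)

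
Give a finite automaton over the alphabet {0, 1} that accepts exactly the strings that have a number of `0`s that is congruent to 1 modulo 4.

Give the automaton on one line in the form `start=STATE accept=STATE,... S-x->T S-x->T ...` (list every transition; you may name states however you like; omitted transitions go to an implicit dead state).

Keep the running count of `0`s modulo 4: each `0` advances along the cycle S0 → S1 → S2 → S3 → S0 while other symbols loop. Accept at S1.
        0   1  
>  S0   S1  S0 
 * S1   S2  S1 
   S2   S3  S2 
   S3   S0  S3 
(> = start, * = accepting)

start=S0 accept=S1 S0-0->S1 S0-1->S0 S1-0->S2 S1-1->S1 S2-0->S3 S2-1->S2 S3-0->S0 S3-1->S3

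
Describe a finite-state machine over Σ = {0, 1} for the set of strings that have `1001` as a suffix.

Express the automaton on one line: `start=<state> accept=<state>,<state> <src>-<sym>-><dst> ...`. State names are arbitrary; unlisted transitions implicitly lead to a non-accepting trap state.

Remember how much of `1001` the current input suffix matches. State q0 means no match yet; q1 means the last symbol is `1`; q2 means the last 2 symbols are `10`; q3 means the last 3 symbols are `100`; q4 means the last 4 symbols are `1001`. Only q4 accepts. On a mismatch, fall back to the longest proper suffix that is still a prefix of `1001`.
A 5-state machine:
        0   1  
>  q0   q0  q1 
   q1   q2  q1 
   q2   q3  q1 
   q3   q0  q4 
 * q4   q2  q1 
(> = start, * = accepting)

start=q0 accept=q4 q0-0->q0 q0-1->q1 q1-0->q2 q1-1->q1 q2-0->q3 q2-1->q1 q3-0->q0 q3-1->q4 q4-0->q2 q4-1->q1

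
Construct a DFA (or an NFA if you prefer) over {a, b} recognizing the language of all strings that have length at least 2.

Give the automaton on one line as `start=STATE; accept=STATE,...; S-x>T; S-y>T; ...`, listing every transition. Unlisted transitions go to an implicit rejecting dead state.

Count input length up to 3: every symbol moves from q0 toward q3, which means 'more than 2' and absorbs. Accept from {q2, q3}.
4 states suffice.
        a   b  
>  q0   q1  q1 
   q1   q2  q2 
 * q2   q3  q3 
 * q3   q3  q3 
(> = start, * = accepting)

start=q0; accept=q2,q3; q0-a>q1; q0-b>q1; q1-a>q2; q1-b>q2; q2-a>q3; q2-b>q3; q3-a>q3; q3-b>q3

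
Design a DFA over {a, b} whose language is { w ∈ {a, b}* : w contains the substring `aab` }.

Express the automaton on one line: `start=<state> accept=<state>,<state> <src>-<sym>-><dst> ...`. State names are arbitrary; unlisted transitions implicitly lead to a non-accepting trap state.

States q0..q2 record the length of the longest prefix of `aab` that matches the current input suffix. Reaching q3 means `aab` has been seen, and we stay there forever. Accept from q3.
4 states suffice.
        a   b  
>  q0   q1  q0 
   q1   q2  q0 
   q2   q2  q3 
 * q3   q3  q3 
(> = start, * = accepting)

start=q0 accept=q3 q0-a->q1 q0-b->q0 q1-a->q2 q1-b->q0 q2-a->q2 q2-b->q3 q3-a->q3 q3-b->q3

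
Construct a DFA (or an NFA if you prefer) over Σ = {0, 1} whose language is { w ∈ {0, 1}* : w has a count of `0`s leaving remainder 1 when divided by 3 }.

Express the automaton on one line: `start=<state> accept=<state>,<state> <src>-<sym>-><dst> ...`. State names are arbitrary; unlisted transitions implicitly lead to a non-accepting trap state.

start=s0 accept=s1 s0-0->s1 s0-1->s0 s1-0->s2 s1-1->s1 s2-0->s0 s2-1->s2

Keep the running count of `0`s modulo 3: each `0` advances along the cycle s0 → s1 → s2 → s0 while other symbols loop. Accept at s1.
With 3 states:
        0   1  
>  s0   s1  s0 
 * s1   s2  s1 
   s2   s0  s2 
(> = start, * = accepting)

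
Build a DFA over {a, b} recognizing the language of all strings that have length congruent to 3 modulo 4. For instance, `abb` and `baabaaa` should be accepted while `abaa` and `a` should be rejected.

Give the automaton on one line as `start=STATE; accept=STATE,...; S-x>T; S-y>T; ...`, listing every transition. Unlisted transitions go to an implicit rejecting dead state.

start=q0; accept=q3; q0-a>q1; q0-b>q1; q1-a>q2; q1-b>q2; q2-a>q3; q2-b>q3; q3-a>q0; q3-b>q0

Only the length mod 4 matters, so use a 4-cycle: from any state, every input symbol moves to the next state, wrapping q3 back to q0. Mark q3 accepting.
With 4 states:
        a   b  
>  q0   q1  q1 
   q1   q2  q2 
   q2   q3  q3 
 * q3   q0  q0 
(> = start, * = accepting)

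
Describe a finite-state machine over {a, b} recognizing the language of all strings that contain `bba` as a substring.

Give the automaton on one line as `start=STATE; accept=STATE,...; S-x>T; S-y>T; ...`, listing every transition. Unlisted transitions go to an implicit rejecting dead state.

Track how much of `bba` has been matched so far: state q0 is no progress, q3 is the absorbing accept state reached once `bba` has occurred. Intermediate states record partial matches; on a mismatch, fall back to the longest reusable overlap.
With 4 states:
        a   b  
>  q0   q0  q1 
   q1   q0  q2 
   q2   q3  q2 
 * q3   q3  q3 
(> = start, * = accepting)

start=q0; accept=q3; q0-a>q0; q0-b>q1; q1-a>q0; q1-b>q2; q2-a>q3; q2-b>q2; q3-a>q3; q3-b>q3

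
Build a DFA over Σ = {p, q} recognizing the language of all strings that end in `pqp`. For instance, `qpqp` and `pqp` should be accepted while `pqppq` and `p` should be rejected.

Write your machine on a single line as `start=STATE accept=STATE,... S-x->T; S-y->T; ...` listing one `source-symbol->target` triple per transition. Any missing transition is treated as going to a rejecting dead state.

Remember how much of `pqp` the current input suffix matches. State A means no match yet; B means the last symbol is `p`; C means the last 2 symbols are `pq`; D means the last 3 symbols are `pqp`. Only D accepts. On a mismatch, fall back to the longest proper suffix that is still a prefix of `pqp`.
A 4-state machine:
       p  q 
>  A   B  A 
   B   B  C 
   C   D  A 
 * D   B  C 
(> = start, * = accepting)

start=A; accept=D; A-p->B; A-q->A; B-p->B; B-q->C; C-p->D; C-q->A; D-p->B; D-q->C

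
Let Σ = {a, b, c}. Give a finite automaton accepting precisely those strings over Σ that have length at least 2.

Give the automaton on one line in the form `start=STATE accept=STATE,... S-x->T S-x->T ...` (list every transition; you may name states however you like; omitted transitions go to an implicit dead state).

Count input length up to 3: every symbol moves from S0 toward S3, which means 'more than 2' and absorbs. Accept from {S2, S3}.
4 states suffice.
        a   b   c  
>  S0   S1  S1  S1 
   S1   S2  S2  S2 
 * S2   S3  S3  S3 
 * S3   S3  S3  S3 
(> = start, * = accepting)

start=S0 accept=S2,S3 S0-a->S1 S0-b->S1 S0-c->S1 S1-a->S2 S1-b->S2 S1-c->S2 S2-a->S3 S2-b->S3 S2-c->S3 S3-a->S3 S3-b->S3 S3-c->S3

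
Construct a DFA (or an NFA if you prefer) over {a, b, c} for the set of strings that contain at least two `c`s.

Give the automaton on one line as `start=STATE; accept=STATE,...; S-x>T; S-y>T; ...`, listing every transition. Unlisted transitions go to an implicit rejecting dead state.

Count `c`s, saturating at 3: states S0 through S2 mean 0 through 2 `c`s seen; S3 means more than 2. Each `c` increments (capped at S3); other symbols loop. Accept from {S2, S3}.
4 states suffice.
        a   b   c  
>  S0   S0  S0  S1 
   S1   S1  S1  S2 
 * S2   S2  S2  S3 
 * S3   S3  S3  S3 
(> = start, * = accepting)

start=S0; accept=S2,S3; S0-a>S0; S0-b>S0; S0-c>S1; S1-a>S1; S1-b>S1; S1-c>S2; S2-a>S2; S2-b>S2; S2-c>S3; S3-a>S3; S3-b>S3; S3-c>S3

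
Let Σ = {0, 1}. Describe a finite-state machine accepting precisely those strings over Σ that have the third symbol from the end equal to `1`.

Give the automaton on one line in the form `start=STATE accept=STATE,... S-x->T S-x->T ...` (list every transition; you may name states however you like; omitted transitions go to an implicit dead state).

start=s0 accept=s11,s12,s13,s14 s0-0->s1 s0-1->s2 s1-0->s3 s1-1->s4 s2-0->s5 s2-1->s6 s3-0->s7 s3-1->s8 s4-0->s9 s4-1->s10 s5-0->s11 s5-1->s12 s6-0->s13 s6-1->s14 s7-0->s7 s7-1->s8 s8-0->s9 s8-1->s10 s9-0->s11 s9-1->s12 s10-0->s13 s10-1->s14 s11-0->s7 s11-1->s8 s12-0->s9 s12-1->s10 s13-0->s11 s13-1->s12 s14-0->s13 s14-1->s14

Because acceptance depends on a position counted from the end, the machine has to buffer the most recent 3 symbols. Make each state the string of the last up-to-3 symbols read; on input `x` shift the window left and append `x`. Accept when the buffered window has length 3 and begins with `1`.
A 15-state machine:
          0    1  
>  s0     s1   s2 
   s1     s3   s4 
   s2     s5   s6 
   s3     s7   s8 
   s4     s9  s10 
   s5    s11  s12 
   s6    s13  s14 
   s7     s7   s8 
   s8     s9  s10 
   s9    s11  s12 
   s10   s13  s14 
 * s11    s7   s8 
 * s12    s9  s10 
 * s13   s11  s12 
 * s14   s13  s14 
(> = start, * = accepting)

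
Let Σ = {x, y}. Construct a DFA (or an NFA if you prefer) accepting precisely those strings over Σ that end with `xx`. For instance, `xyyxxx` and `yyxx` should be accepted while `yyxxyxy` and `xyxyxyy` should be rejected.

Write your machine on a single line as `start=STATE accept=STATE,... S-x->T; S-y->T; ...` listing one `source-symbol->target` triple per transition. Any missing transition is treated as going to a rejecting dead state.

start=S0; accept=S2; S0-x->S1; S0-y->S0; S1-x->S2; S1-y->S0; S2-x->S2; S2-y->S0

Remember how much of `xx` the current input suffix matches. State S0 means no match yet; S1 means the last symbol is `x`; S2 means the last 2 symbols are `xx`. Only S2 accepts. On a mismatch, fall back to the longest proper suffix that is still a prefix of `xx`.
        x   y  
>  S0   S1  S0 
   S1   S2  S0 
 * S2   S2  S0 
(> = start, * = accepting)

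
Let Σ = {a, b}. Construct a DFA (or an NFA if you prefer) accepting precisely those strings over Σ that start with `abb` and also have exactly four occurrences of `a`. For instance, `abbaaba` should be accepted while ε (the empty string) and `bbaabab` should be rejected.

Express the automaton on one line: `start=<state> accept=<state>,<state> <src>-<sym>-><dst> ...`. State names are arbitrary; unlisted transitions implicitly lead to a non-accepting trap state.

Run two small machines in parallel and take their product. The first has 5 states tracking whether the input so far still matches the prefix `abb`; the second has 6 states tracking the count of `a`s, saturating at 5. A product state is a pair (one from each), accepting exactly when both do. After merging equivalent states the machine shrinks.
An 8-state machine:
        a   b  
>  q0   q1  q2 
   q1   q2  q3 
   q2   q2  q2 
   q3   q2  q4 
   q4   q5  q4 
   q5   q6  q5 
   q6   q7  q6 
 * q7   q2  q7 
(> = start, * = accepting)

start=q0 accept=q7 q0-a->q1 q0-b->q2 q1-a->q2 q1-b->q3 q2-a->q2 q2-b->q2 q3-a->q2 q3-b->q4 q4-a->q5 q4-b->q4 q5-a->q6 q5-b->q5 q6-a->q7 q6-b->q6 q7-a->q2 q7-b->q7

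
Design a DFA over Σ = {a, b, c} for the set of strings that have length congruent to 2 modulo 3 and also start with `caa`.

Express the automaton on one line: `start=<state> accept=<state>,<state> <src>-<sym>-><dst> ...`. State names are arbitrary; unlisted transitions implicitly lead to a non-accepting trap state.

start=q0 accept=q6 q0-a->q1 q0-b->q1 q0-c->q2 q1-a->q1 q1-b->q1 q1-c->q1 q2-a->q3 q2-b->q1 q2-c->q1 q3-a->q4 q3-b->q1 q3-c->q1 q4-a->q5 q4-b->q5 q4-c->q5 q5-a->q6 q5-b->q6 q5-c->q6 q6-a->q4 q6-b->q4 q6-c->q4

Build one automaton per condition and run them in lockstep. The first has 3 states tracking the input length modulo 3; the second has 5 states tracking whether the input so far still matches the prefix `caa`. A product state is a pair (one from each), accepting exactly when both do. Equivalent product states are then merged.
        a   b   c  
>  q0   q1  q1  q2 
   q1   q1  q1  q1 
   q2   q3  q1  q1 
   q3   q4  q1  q1 
   q4   q5  q5  q5 
   q5   q6  q6  q6 
 * q6   q4  q4  q4 
(> = start, * = accepting)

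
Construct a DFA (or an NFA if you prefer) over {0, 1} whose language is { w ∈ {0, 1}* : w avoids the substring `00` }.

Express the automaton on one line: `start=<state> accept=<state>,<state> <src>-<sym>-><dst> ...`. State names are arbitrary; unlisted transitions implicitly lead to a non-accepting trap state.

This is the complement of 'contains `00`'. Use the same substring-matching states — S0 through S2 holding how much of `00` has just been matched — but flip the accepting set: everything except the trap S2 accepts.
        0   1  
>* S0   S1  S0 
 * S1   S2  S0 
   S2   S2  S2 
(> = start, * = accepting)

start=S0 accept=S0,S1 S0-0->S1 S0-1->S0 S1-0->S2 S1-1->S0 S2-0->S2 S2-1->S2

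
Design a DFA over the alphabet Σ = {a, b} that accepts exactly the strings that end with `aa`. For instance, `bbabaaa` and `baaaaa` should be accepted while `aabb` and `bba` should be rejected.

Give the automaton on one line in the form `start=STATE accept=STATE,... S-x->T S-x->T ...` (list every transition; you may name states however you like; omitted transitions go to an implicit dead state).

start=s0 accept=s2 s0-a->s1 s0-b->s0 s1-a->s2 s1-b->s0 s2-a->s2 s2-b->s0

Let each state record the length of the longest suffix of the input read so far that is also a prefix of `aa`. s1 means the last symbol is `a`; s2 means the last 2 symbols are `aa`. Accept only at s2, where the string currently ends in `aa`.
        a   b  
>  s0   s1  s0 
   s1   s2  s0 
 * s2   s2  s0 
(> = start, * = accepting)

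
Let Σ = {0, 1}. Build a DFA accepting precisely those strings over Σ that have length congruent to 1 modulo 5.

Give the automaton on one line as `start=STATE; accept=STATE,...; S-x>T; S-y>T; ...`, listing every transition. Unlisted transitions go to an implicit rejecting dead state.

start=q0; accept=q1; q0-0>q1; q0-1>q1; q1-0>q2; q1-1>q2; q2-0>q3; q2-1>q3; q3-0>q4; q3-1>q4; q4-0>q0; q4-1>q0

Only the length mod 5 matters, so use a 5-cycle: from any state, every input symbol moves to the next state, wrapping q4 back to q0. Mark q1 accepting.
A 5-state machine:
        0   1  
>  q0   q1  q1 
 * q1   q2  q2 
   q2   q3  q3 
   q3   q4  q4 
   q4   q0  q0 
(> = start, * = accepting)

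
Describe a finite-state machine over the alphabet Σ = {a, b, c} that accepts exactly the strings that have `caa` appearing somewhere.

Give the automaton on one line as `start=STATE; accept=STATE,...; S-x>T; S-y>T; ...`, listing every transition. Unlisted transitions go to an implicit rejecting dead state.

States q0..q2 record the length of the longest prefix of `caa` that matches the current input suffix. Reaching q3 means `caa` has been seen, and we stay there forever. Accept from q3.
A 4-state machine:
        a   b   c  
>  q0   q0  q0  q1 
   q1   q2  q0  q1 
   q2   q3  q0  q1 
 * q3   q3  q3  q3 
(> = start, * = accepting)

start=q0; accept=q3; q0-a>q0; q0-b>q0; q0-c>q1; q1-a>q2; q1-b>q0; q1-c>q1; q2-a>q3; q2-b>q0; q2-c>q1; q3-a>q3; q3-b>q3; q3-c>q3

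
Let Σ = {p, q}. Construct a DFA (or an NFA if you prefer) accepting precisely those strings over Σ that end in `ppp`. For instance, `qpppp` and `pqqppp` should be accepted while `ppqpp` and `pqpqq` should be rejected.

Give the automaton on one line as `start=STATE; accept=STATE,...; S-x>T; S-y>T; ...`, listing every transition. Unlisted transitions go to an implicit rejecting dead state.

start=s0; accept=s3; s0-p>s1; s0-q>s0; s1-p>s2; s1-q>s0; s2-p>s3; s2-q>s0; s3-p>s3; s3-q>s0

Remember how much of `ppp` the current input suffix matches. State s0 means no match yet; s1 means the last symbol is `p`; s2 means the last 2 symbols are `pp`; s3 means the last 3 symbols are `ppp`. Only s3 accepts. On a mismatch, fall back to the longest proper suffix that is still a prefix of `ppp`.
4 states suffice.
        p   q  
>  s0   s1  s0 
   s1   s2  s0 
   s2   s3  s0 
 * s3   s3  s0 
(> = start, * = accepting)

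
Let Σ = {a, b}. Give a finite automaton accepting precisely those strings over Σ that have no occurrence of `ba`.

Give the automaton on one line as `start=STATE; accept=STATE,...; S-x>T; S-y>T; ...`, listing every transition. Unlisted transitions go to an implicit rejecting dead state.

start=q0; accept=q0,q1; q0-a>q0; q0-b>q1; q1-a>q2; q1-b>q1; q2-a>q2; q2-b>q2

Track partial matches of the forbidden pattern `ba`. State q2 is a dead state reached once `ba` has occurred; every other state accepts. q0 means no part of `ba` is currently matched.
3 states suffice.
        a   b  
>* q0   q0  q1 
 * q1   q2  q1 
   q2   q2  q2 
(> = start, * = accepting)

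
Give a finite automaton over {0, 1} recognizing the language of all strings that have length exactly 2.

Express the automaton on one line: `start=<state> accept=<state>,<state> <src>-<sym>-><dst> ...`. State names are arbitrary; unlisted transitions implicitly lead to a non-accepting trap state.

start=q0 accept=q2 q0-0->q1 q0-1->q1 q1-0->q2 q1-1->q2 q2-0->q3 q2-1->q3 q3-0->q3 q3-1->q3

We only need to distinguish lengths 0, 1, …, 2, and '>2'. Chain q0 → q1 → q2 → q3 on every symbol, with q3 looping. Accepting states: {q2}.
4 states suffice.
        0   1  
>  q0   q1  q1 
   q1   q2  q2 
 * q2   q3  q3 
   q3   q3  q3 
(> = start, * = accepting)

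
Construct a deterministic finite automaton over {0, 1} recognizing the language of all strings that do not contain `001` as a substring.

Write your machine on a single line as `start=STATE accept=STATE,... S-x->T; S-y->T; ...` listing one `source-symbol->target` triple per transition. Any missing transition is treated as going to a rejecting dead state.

This is the complement of 'contains `001`'. Use the same substring-matching states — S0 through S3 holding how much of `001` has just been matched — but flip the accepting set: everything except the trap S3 accepts.
4 states suffice.
        0   1  
>* S0   S1  S0 
 * S1   S2  S0 
 * S2   S2  S3 
   S3   S3  S3 
(> = start, * = accepting)

start=S0; accept=S0,S1,S2; S0-0->S1; S0-1->S0; S1-0->S2; S1-1->S0; S2-0->S2; S2-1->S3; S3-0->S3; S3-1->S3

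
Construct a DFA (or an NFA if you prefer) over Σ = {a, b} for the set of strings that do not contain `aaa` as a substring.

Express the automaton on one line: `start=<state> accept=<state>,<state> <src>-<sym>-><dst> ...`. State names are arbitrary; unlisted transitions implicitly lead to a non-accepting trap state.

Track partial matches of the forbidden pattern `aaa`. State S3 is a dead state reached once `aaa` has occurred; every other state accepts. S0 means no part of `aaa` is currently matched.
4 states suffice.
        a   b  
>* S0   S1  S0 
 * S1   S2  S0 
 * S2   S3  S0 
   S3   S3  S3 
(> = start, * = accepting)

start=S0 accept=S0,S1,S2 S0-a->S1 S0-b->S0 S1-a->S2 S1-b->S0 S2-a->S3 S2-b->S0 S3-a->S3 S3-b->S3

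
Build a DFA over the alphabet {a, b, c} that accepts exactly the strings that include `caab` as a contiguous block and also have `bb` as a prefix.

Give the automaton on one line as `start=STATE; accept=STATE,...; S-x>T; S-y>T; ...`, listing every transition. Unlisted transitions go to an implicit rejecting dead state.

Handle the two conditions separately and then intersect. The first has 5 states tracking whether and how much of `caab` has been seen; the second has 4 states tracking whether the input so far still matches the prefix `bb`. A product state is a pair (one from each), accepting exactly when both do.
A 12-state machine:
          a    b    c  
>  S0     S1   S2   S3 
   S1     S1   S1   S3 
   S2     S1   S4   S3 
   S3     S5   S1   S3 
   S4     S4   S4   S6 
   S5     S7   S1   S3 
   S6     S8   S4   S6 
   S7     S1   S9   S3 
   S8    S10   S4   S6 
   S9     S9   S9   S9 
   S10    S4  S11   S6 
 * S11   S11  S11  S11 
(> = start, * = accepting)

start=S0; accept=S11; S0-a>S1; S0-b>S2; S0-c>S3; S1-a>S1; S1-b>S1; S1-c>S3; S2-a>S1; S2-b>S4; S2-c>S3; S3-a>S5; S3-b>S1; S3-c>S3; S4-a>S4; S4-b>S4; S4-c>S6; S5-a>S7; S5-b>S1; S5-c>S3; S6-a>S8; S6-b>S4; S6-c>S6; S7-a>S1; S7-b>S9; S7-c>S3; S8-a>S10; S8-b>S4; S8-c>S6; S9-a>S9; S9-b>S9; S9-c>S9; S10-a>S4; S10-b>S11; S10-c>S6; S11-a>S11; S11-b>S11; S11-c>S11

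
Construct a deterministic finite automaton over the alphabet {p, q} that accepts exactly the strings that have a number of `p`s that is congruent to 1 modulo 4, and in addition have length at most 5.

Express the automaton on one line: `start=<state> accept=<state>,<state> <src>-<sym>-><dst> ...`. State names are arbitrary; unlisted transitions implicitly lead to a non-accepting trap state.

start=S0 accept=S1,S4,S8,S13,S14 S0-p->S1 S0-q->S2 S1-p->S3 S1-q->S4 S2-p->S4 S2-q->S5 S3-p->S6 S3-q->S7 S4-p->S7 S4-q->S8 S5-p->S8 S5-q->S9 S6-p->S10 S6-q->S11 S7-p->S11 S7-q->S12 S8-p->S12 S8-q->S13 S9-p->S13 S9-q->S10 S10-p->S14 S10-q->S15 S11-p->S15 S11-q->S16 S12-p->S16 S12-q->S17 S13-p->S17 S13-q->S14 S14-p->S18 S14-q->S19 S15-p->S19 S15-q->S20 S16-p->S20 S16-q->S21 S17-p->S21 S17-q->S18 S18-p->S21 S18-q->S18 S19-p->S18 S19-q->S19 S20-p->S19 S20-q->S20 S21-p->S20 S21-q->S21

Handle the two conditions separately and then intersect. The first has 4 states tracking the count of `p`s modulo 4; the second has 7 states tracking the input length, saturating at 6. A product state is a pair (one from each), accepting exactly when both do.
A 22-state machine:
          p    q  
>  S0     S1   S2 
 * S1     S3   S4 
   S2     S4   S5 
   S3     S6   S7 
 * S4     S7   S8 
   S5     S8   S9 
   S6    S10  S11 
   S7    S11  S12 
 * S8    S12  S13 
   S9    S13  S10 
   S10   S14  S15 
   S11   S15  S16 
   S12   S16  S17 
 * S13   S17  S14 
 * S14   S18  S19 
   S15   S19  S20 
   S16   S20  S21 
   S17   S21  S18 
   S18   S21  S18 
   S19   S18  S19 
   S20   S19  S20 
   S21   S20  S21 
(> = start, * = accepting)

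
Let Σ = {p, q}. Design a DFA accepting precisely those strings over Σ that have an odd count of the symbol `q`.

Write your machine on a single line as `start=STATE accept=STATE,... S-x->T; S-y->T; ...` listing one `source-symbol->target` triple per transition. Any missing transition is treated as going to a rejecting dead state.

start=A; accept=B; A-p->A; A-q->B; B-p->B; B-q->A

The only thing that matters is how many `q`s have appeared, reduced mod 2. Use one state per residue: A for 0, …, B for 1. Reading `q` moves to the next residue; anything else stays put. B is accepting.
With 2 states:
       p  q 
>  A   A  B 
 * B   B  A 
(> = start, * = accepting)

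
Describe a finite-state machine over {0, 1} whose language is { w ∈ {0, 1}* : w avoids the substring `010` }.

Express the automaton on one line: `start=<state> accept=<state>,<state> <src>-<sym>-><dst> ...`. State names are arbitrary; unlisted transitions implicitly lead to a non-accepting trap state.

This is the complement of 'contains `010`'. Use the same substring-matching states — q0 through q3 holding how much of `010` has just been matched — but flip the accepting set: everything except the trap q3 accepts.
        0   1  
>* q0   q1  q0 
 * q1   q1  q2 
 * q2   q3  q0 
   q3   q3  q3 
(> = start, * = accepting)

start=q0 accept=q0,q1,q2 q0-0->q1 q0-1->q0 q1-0->q1 q1-1->q2 q2-0->q3 q2-1->q0 q3-0->q3 q3-1->q3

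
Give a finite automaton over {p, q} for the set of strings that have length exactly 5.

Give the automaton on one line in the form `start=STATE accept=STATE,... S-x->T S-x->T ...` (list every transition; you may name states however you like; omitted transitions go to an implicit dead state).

start=S0 accept=S5 S0-p->S1 S0-q->S1 S1-p->S2 S1-q->S2 S2-p->S3 S2-q->S3 S3-p->S4 S3-q->S4 S4-p->S5 S4-q->S5 S5-p->S6 S5-q->S6 S6-p->S6 S6-q->S6

We only need to distinguish lengths 0, 1, …, 5, and '>5'. Chain S0 → S1 → S2 → S3 → S4 → S5 → S6 on every symbol, with S6 looping. Accepting states: {S5}.
        p   q  
>  S0   S1  S1 
   S1   S2  S2 
   S2   S3  S3 
   S3   S4  S4 
   S4   S5  S5 
 * S5   S6  S6 
   S6   S6  S6 
(> = start, * = accepting)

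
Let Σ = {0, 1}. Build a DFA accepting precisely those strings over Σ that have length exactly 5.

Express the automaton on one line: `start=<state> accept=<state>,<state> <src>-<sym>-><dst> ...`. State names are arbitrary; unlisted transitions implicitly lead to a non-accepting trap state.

We only need to distinguish lengths 0, 1, …, 5, and '>5'. Chain q0 → q1 → q2 → q3 → q4 → q5 → q6 on every symbol, with q6 looping. Accepting states: {q5}.
A 7-state machine:
        0   1  
>  q0   q1  q1 
   q1   q2  q2 
   q2   q3  q3 
   q3   q4  q4 
   q4   q5  q5 
 * q5   q6  q6 
   q6   q6  q6 
(> = start, * = accepting)

start=q0 accept=q5 q0-0->q1 q0-1->q1 q1-0->q2 q1-1->q2 q2-0->q3 q2-1->q3 q3-0->q4 q3-1->q4 q4-0->q5 q4-1->q5 q5-0->q6 q5-1->q6 q6-0->q6 q6-1->q6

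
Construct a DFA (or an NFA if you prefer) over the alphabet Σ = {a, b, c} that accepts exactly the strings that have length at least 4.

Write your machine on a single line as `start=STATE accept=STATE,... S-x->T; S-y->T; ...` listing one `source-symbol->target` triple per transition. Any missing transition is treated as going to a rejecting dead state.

Count input length up to 5: every symbol moves from q0 toward q5, which means 'more than 4' and absorbs. Accept from {q4, q5}.
With 6 states:
        a   b   c  
>  q0   q1  q1  q1 
   q1   q2  q2  q2 
   q2   q3  q3  q3 
   q3   q4  q4  q4 
 * q4   q5  q5  q5 
 * q5   q5  q5  q5 
(> = start, * = accepting)

start=q0; accept=q4,q5; q0-a->q1; q0-b->q1; q0-c->q1; q1-a->q2; q1-b->q2; q1-c->q2; q2-a->q3; q2-b->q3; q2-c->q3; q3-a->q4; q3-b->q4; q3-c->q4; q4-a->q5; q4-b->q5; q4-c->q5; q5-a->q5; q5-b->q5; q5-c->q5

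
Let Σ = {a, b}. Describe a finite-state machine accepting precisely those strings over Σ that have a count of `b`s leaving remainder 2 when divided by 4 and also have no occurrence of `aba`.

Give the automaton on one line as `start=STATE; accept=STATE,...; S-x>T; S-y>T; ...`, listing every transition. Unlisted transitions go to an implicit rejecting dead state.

Handle the two conditions separately and then intersect. The first has 4 states tracking the count of `b`s modulo 4; the second has 4 states tracking partial matches of the forbidden pattern `aba`. A product state is a pair (one from each), accepting exactly when both do. Equivalent product states are then merged.
          a    b  
>  s0     s1   s2 
   s1     s1   s3 
   s2     s4   s5 
   s3     s6   s5 
   s4     s4   s7 
 * s5     s8   s9 
   s6     s6   s6 
 * s7     s6   s9 
 * s8     s8  s10 
   s9    s11   s0 
   s10    s6   s0 
   s11   s11  s12 
   s12    s6   s2 
(> = start, * = accepting)

start=s0; accept=s5,s7,s8; s0-a>s1; s0-b>s2; s1-a>s1; s1-b>s3; s2-a>s4; s2-b>s5; s3-a>s6; s3-b>s5; s4-a>s4; s4-b>s7; s5-a>s8; s5-b>s9; s6-a>s6; s6-b>s6; s7-a>s6; s7-b>s9; s8-a>s8; s8-b>s10; s9-a>s11; s9-b>s0; s10-a>s6; s10-b>s0; s11-a>s11; s11-b>s12; s12-a>s6; s12-b>s2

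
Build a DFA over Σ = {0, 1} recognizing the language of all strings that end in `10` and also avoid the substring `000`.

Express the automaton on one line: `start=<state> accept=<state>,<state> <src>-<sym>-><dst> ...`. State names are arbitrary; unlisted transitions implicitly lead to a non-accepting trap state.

Build one automaton per condition and run them in lockstep. One (3 states) tracks how much of the suffix `10` has currently been matched; the other (4 states) tracks partial matches of the forbidden pattern `000`. Each combined state is a pair, one component from each; accept when both components accept.
An 8-state machine:
        0   1  
>  q0   q1  q2 
   q1   q3  q2 
   q2   q4  q2 
   q3   q5  q2 
 * q4   q3  q2 
   q5   q5  q6 
   q6   q7  q6 
   q7   q5  q6 
(> = start, * = accepting)

start=q0 accept=q4 q0-0->q1 q0-1->q2 q1-0->q3 q1-1->q2 q2-0->q4 q2-1->q2 q3-0->q5 q3-1->q2 q4-0->q3 q4-1->q2 q5-0->q5 q5-1->q6 q6-0->q7 q6-1->q6 q7-0->q5 q7-1->q6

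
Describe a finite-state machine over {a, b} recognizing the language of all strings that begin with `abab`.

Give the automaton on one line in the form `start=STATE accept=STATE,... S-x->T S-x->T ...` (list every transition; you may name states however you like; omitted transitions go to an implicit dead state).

start=q0 accept=q4 q0-a->q1 q0-b->q5 q1-a->q5 q1-b->q2 q2-a->q3 q2-b->q5 q3-a->q5 q3-b->q4 q4-a->q4 q4-b->q4 q5-a->q5 q5-b->q5

Check the first 4 symbols one by one: q0 through q3 record how many have matched `abab` so far; any wrong symbol goes to the dead state q5. After all 4 match we enter the accepting sink q4.
A 6-state machine:
        a   b  
>  q0   q1  q5 
   q1   q5  q2 
   q2   q3  q5 
   q3   q5  q4 
 * q4   q4  q4 
   q5   q5  q5 
(> = start, * = accepting)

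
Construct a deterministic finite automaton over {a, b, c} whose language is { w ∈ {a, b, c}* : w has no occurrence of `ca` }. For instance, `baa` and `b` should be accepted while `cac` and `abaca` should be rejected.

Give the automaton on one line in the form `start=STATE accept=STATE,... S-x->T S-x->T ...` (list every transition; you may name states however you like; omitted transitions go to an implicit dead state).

start=q0 accept=q0,q1 q0-a->q0 q0-b->q0 q0-c->q1 q1-a->q2 q1-b->q0 q1-c->q1 q2-a->q2 q2-b->q2 q2-c->q2

Track partial matches of the forbidden pattern `ca`. State q2 is a dead state reached once `ca` has occurred; every other state accepts. q0 means no part of `ca` is currently matched.
With 3 states:
        a   b   c  
>* q0   q0  q0  q1 
 * q1   q2  q0  q1 
   q2   q2  q2  q2 
(> = start, * = accepting)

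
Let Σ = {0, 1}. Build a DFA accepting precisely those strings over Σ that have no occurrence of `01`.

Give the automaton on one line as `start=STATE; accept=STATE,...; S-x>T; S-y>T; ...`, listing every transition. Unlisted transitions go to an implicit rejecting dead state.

start=s0; accept=s0,s1; s0-0>s1; s0-1>s0; s1-0>s1; s1-1>s2; s2-0>s2; s2-1>s2

This is the complement of 'contains `01`'. Use the same substring-matching states — s0 through s2 holding how much of `01` has just been matched — but flip the accepting set: everything except the trap s2 accepts.
        0   1  
>* s0   s1  s0 
 * s1   s1  s2 
   s2   s2  s2 
(> = start, * = accepting)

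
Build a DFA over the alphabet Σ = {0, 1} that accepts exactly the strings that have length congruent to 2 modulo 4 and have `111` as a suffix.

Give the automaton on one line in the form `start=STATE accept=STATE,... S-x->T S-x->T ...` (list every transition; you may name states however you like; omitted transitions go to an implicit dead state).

start=A accept=G A-0->B A-1->B B-0->C B-1->C C-0->D C-1->D D-0->A D-1->E E-0->B E-1->F F-0->C F-1->G G-0->D G-1->D

Handle the two conditions separately and then intersect. The first has 4 states tracking the input length modulo 4; the second has 4 states tracking how much of the suffix `111` has currently been matched. A product state is a pair (one from each), accepting exactly when both do. Minimizing collapses redundant product states.
A 7-state machine:
       0  1 
>  A   B  B 
   B   C  C 
   C   D  D 
   D   A  E 
   E   B  F 
   F   C  G 
 * G   D  D 
(> = start, * = accepting)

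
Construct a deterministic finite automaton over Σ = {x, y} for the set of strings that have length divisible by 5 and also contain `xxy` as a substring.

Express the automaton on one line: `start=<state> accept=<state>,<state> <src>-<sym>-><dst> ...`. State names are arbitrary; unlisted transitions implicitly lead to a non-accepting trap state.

Handle the two conditions separately and then intersect. One (5 states) tracks the input length modulo 5; the other (4 states) tracks whether and how much of `xxy` has been seen. Each combined state is a pair, one component from each; accept when both components accept.
       x  y 
>  A   B  C 
   B   D  E 
   C   F  E 
   D   G  H 
   E   I  J 
   F   G  J 
   G   K  L 
   H   L  L 
   I   K  M 
   J   N  M 
   K   O  P 
   L   P  P 
   M   Q  A 
   N   O  A 
   O   R  S 
 * P   S  S 
   Q   R  C 
   R   D  T 
   S   T  T 
   T   H  H 
(> = start, * = accepting)

start=A accept=P A-x->B A-y->C B-x->D B-y->E C-x->F C-y->E D-x->G D-y->H E-x->I E-y->J F-x->G F-y->J G-x->K G-y->L H-x->L H-y->L I-x->K I-y->M J-x->N J-y->M K-x->O K-y->P L-x->P L-y->P M-x->Q M-y->A N-x->O N-y->A O-x->R O-y->S P-x->S P-y->S Q-x->R Q-y->C R-x->D R-y->T S-x->T S-y->T T-x->H T-y->H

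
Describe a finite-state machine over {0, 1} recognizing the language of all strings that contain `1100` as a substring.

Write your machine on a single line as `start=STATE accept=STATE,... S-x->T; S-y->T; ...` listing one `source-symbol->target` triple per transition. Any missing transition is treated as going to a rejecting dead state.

Track how much of `1100` has been matched so far: state q0 is no progress, q4 is the absorbing accept state reached once `1100` has occurred. Intermediate states record partial matches; on a mismatch, fall back to the longest reusable overlap.
5 states suffice.
        0   1  
>  q0   q0  q1 
   q1   q0  q2 
   q2   q3  q2 
   q3   q4  q1 
 * q4   q4  q4 
(> = start, * = accepting)

start=q0; accept=q4; q0-0->q0; q0-1->q1; q1-0->q0; q1-1->q2; q2-0->q3; q2-1->q2; q3-0->q4; q3-1->q1; q4-0->q4; q4-1->q4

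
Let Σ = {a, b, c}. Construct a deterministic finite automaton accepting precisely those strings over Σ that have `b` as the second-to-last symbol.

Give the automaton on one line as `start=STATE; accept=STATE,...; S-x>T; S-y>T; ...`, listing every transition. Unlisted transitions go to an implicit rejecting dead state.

start=s0; accept=s7,s8,s9; s0-a>s1; s0-b>s2; s0-c>s3; s1-a>s4; s1-b>s5; s1-c>s6; s2-a>s7; s2-b>s8; s2-c>s9; s3-a>s10; s3-b>s11; s3-c>s12; s4-a>s4; s4-b>s5; s4-c>s6; s5-a>s7; s5-b>s8; s5-c>s9; s6-a>s10; s6-b>s11; s6-c>s12; s7-a>s4; s7-b>s5; s7-c>s6; s8-a>s7; s8-b>s8; s8-c>s9; s9-a>s10; s9-b>s11; s9-c>s12; s10-a>s4; s10-b>s5; s10-c>s6; s11-a>s7; s11-b>s8; s11-c>s9; s12-a>s10; s12-b>s11; s12-c>s12

Because acceptance depends on a position counted from the end, the machine has to buffer the most recent 2 symbols. Make each state the string of the last up-to-2 symbols read; on input `x` shift the window left and append `x`. Accept when the buffered window has length 2 and begins with `b`.
A 13-state machine:
          a    b    c  
>  s0     s1   s2   s3 
   s1     s4   s5   s6 
   s2     s7   s8   s9 
   s3    s10  s11  s12 
   s4     s4   s5   s6 
   s5     s7   s8   s9 
   s6    s10  s11  s12 
 * s7     s4   s5   s6 
 * s8     s7   s8   s9 
 * s9    s10  s11  s12 
   s10    s4   s5   s6 
   s11    s7   s8   s9 
   s12   s10  s11  s12 
(> = start, * = accepting)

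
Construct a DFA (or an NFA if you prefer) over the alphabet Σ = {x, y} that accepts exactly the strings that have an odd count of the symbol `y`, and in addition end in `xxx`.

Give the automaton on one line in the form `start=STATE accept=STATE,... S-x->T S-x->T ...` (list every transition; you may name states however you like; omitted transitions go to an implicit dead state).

Build one automaton per condition and run them in lockstep. One (2 states) tracks the count of `y`s modulo 2; the other (4 states) tracks how much of the suffix `xxx` has currently been matched. Each combined state is a pair, one component from each; accept when both components accept. Equivalent product states are then merged.
A 5-state machine:
        x   y  
>  s0   s0  s1 
   s1   s2  s0 
   s2   s3  s0 
   s3   s4  s0 
 * s4   s4  s0 
(> = start, * = accepting)

start=s0 accept=s4 s0-x->s0 s0-y->s1 s1-x->s2 s1-y->s0 s2-x->s3 s2-y->s0 s3-x->s4 s3-y->s0 s4-x->s4 s4-y->s0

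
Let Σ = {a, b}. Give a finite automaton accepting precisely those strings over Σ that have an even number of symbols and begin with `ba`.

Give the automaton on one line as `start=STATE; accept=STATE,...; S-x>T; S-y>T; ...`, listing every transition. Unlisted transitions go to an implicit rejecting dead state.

Build one automaton per condition and run them in lockstep. One (2 states) tracks the input length modulo 2; the other (4 states) tracks whether the input so far still matches the prefix `ba`. Each combined state is a pair, one component from each; accept when both components accept.
        a   b  
>  q0   q1  q2 
   q1   q3  q3 
   q2   q4  q3 
   q3   q1  q1 
 * q4   q5  q5 
   q5   q4  q4 
(> = start, * = accepting)

start=q0; accept=q4; q0-a>q1; q0-b>q2; q1-a>q3; q1-b>q3; q2-a>q4; q2-b>q3; q3-a>q1; q3-b>q1; q4-a>q5; q4-b>q5; q5-a>q4; q5-b>q4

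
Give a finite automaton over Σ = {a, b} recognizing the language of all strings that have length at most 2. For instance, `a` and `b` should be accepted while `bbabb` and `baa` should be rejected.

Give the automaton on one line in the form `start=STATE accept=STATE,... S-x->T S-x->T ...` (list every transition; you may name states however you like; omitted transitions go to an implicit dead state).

We only need to distinguish lengths 0, 1, …, 2, and '>2'. Chain S0 → S1 → S2 → S3 on every symbol, with S3 looping. Accepting states: {S0, S1, S2}.
A 4-state machine:
        a   b  
>* S0   S1  S1 
 * S1   S2  S2 
 * S2   S3  S3 
   S3   S3  S3 
(> = start, * = accepting)

start=S0 accept=S0,S1,S2 S0-a->S1 S0-b->S1 S1-a->S2 S1-b->S2 S2-a->S3 S2-b->S3 S3-a->S3 S3-b->S3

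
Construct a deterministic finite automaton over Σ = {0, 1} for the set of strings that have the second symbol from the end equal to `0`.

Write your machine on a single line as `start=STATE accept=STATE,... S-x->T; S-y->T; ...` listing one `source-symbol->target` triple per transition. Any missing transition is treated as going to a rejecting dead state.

Because acceptance depends on a position counted from the end, the machine has to buffer the most recent 2 symbols. Make each state the string of the last up-to-2 symbols read; on input `x` shift the window left and append `x`. Accept when the buffered window has length 2 and begins with `0`.
       0  1 
>  A   B  C 
   B   D  E 
   C   F  G 
 * D   D  E 
 * E   F  G 
   F   D  E 
   G   F  G 
(> = start, * = accepting)

start=A; accept=D,E; A-0->B; A-1->C; B-0->D; B-1->E; C-0->F; C-1->G; D-0->D; D-1->E; E-0->F; E-1->G; F-0->D; F-1->E; G-0->F; G-1->G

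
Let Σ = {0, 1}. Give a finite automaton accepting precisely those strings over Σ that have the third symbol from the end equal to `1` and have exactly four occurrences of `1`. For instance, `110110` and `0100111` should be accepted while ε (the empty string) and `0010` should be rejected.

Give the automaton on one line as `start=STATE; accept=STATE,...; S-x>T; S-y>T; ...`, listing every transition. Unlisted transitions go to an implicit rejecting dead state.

Handle the two conditions separately and then intersect. One (15 states) tracks the last 3 symbols read; the other (6 states) tracks the count of `1`s, saturating at 5. Each combined state is a pair, one component from each; accept when both components accept. After merging equivalent states the machine shrinks.
16 states suffice.
       0  1 
>  A   A  B 
   B   B  C 
   C   D  E 
   D   D  F 
   E   G  H 
   F   G  I 
   G   J  K 
 * H   L  M 
   I   L  M 
   J   J  N 
 * K   O  M 
 * L   P  M 
   M   M  M 
   N   O  M 
   O   P  M 
 * P   M  M 
(> = start, * = accepting)

start=A; accept=H,K,L,P; A-0>A; A-1>B; B-0>B; B-1>C; C-0>D; C-1>E; D-0>D; D-1>F; E-0>G; E-1>H; F-0>G; F-1>I; G-0>J; G-1>K; H-0>L; H-1>M; I-0>L; I-1>M; J-0>J; J-1>N; K-0>O; K-1>M; L-0>P; L-1>M; M-0>M; M-1>M; N-0>O; N-1>M; O-0>P; O-1>M; P-0>M; P-1>M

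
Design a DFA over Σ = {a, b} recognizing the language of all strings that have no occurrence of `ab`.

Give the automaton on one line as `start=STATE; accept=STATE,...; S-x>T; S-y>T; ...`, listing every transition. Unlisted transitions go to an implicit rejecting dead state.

Track partial matches of the forbidden pattern `ab`. State s2 is a dead state reached once `ab` has occurred; every other state accepts. s0 means no part of `ab` is currently matched.
3 states suffice.
        a   b  
>* s0   s1  s0 
 * s1   s1  s2 
   s2   s2  s2 
(> = start, * = accepting)

start=s0; accept=s0,s1; s0-a>s1; s0-b>s0; s1-a>s1; s1-b>s2; s2-a>s2; s2-b>s2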